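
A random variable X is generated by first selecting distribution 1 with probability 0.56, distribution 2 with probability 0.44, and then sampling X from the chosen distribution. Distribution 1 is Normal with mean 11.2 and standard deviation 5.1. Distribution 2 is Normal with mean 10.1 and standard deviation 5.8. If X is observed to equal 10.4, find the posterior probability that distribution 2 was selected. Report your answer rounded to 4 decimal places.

Likelihoods f(10.4 | ·): 1: 0.0772675; 2: 0.0686912.
Posterior ∝ prior × likelihood. Numerator for 2: 0.44·0.0686912 = 0.0302241.
Normalizing constant: 0.56·0.0772675 + 0.44·0.0686912 = 0.0734939.
P(2 | observation) = 0.0302241 / 0.0734939 = 0.411247.

0.4112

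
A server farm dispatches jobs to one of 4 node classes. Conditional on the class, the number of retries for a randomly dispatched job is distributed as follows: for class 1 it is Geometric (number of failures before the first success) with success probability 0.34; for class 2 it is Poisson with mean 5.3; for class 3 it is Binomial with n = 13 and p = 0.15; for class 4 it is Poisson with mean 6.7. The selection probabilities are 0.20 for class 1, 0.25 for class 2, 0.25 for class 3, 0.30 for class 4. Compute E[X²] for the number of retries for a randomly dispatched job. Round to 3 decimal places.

27.085

For each component E[X²] = Var + (mean)², giving 1: 9.47751; 2: 33.39; 3: 5.46; 4: 51.59.
Overall E[X²] = 0.2·9.47751 + 0.25·33.39 + 0.25·5.46 + 0.3·51.59 = 27.085.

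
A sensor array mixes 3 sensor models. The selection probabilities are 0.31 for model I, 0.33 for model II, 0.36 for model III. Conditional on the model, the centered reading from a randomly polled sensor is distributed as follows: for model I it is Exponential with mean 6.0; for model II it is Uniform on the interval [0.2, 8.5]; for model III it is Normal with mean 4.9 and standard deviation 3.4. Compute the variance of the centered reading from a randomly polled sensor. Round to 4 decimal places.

Per component, I: μ=6, E[X²]=72; II: μ=4.35, E[X²]=24.6633; III: μ=4.9, E[X²]=35.57.
E[X] = 0.31·6 + 0.33·4.35 + 0.36·4.9 = 5.0595.
E[X²] = 0.31·72 + 0.33·24.6633 + 0.36·35.57 = 43.2641.
Var(X) = E[X²] − (E[X])² = 43.2641 − 25.5985 = 17.6656.

17.6656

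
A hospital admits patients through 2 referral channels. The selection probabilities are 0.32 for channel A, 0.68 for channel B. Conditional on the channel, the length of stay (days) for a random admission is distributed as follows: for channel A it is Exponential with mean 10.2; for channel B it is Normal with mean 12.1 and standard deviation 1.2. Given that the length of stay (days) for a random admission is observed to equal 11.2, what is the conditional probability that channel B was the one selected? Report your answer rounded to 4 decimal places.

Likelihoods f(11.2 | ·): A: 0.0326985; B: 0.250948.
Posterior ∝ prior × likelihood. Numerator for B: 0.68·0.250948 = 0.170645.
Normalizing constant: 0.32·0.0326985 + 0.68·0.250948 = 0.181108.
P(B | observation) = 0.170645 / 0.181108 = 0.942225.

0.9422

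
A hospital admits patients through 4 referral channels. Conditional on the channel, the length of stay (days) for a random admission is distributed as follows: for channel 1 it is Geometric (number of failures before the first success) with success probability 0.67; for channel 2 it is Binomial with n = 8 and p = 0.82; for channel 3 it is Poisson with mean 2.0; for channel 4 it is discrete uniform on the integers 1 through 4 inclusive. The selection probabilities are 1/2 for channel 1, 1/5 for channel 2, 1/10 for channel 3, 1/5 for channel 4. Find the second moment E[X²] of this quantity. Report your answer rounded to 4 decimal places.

11.4317

For each component E[X²] = Var + (mean)², giving 1: 0.977723; 2: 44.2144; 3: 6; 4: 7.5.
Overall E[X²] = 0.5·0.977723 + 0.2·44.2144 + 0.1·6 + 0.2·7.5 = 11.4317.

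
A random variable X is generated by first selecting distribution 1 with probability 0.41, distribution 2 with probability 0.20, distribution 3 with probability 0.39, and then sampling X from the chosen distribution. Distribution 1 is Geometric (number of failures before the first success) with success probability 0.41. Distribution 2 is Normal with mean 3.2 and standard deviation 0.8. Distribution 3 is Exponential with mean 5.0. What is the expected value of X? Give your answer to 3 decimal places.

Component means — 1: 1.43902; 2: 3.2; 3: 5.
E[X] = 0.41·1.43902 + 0.2·3.2 + 0.39·5 = 3.18.

3.180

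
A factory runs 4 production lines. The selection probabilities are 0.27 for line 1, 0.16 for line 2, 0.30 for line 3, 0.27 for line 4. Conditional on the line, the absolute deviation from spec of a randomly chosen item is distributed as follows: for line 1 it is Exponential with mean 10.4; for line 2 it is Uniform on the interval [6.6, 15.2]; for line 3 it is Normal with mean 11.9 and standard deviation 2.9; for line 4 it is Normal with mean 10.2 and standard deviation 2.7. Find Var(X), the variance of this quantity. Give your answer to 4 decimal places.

35.1799

Per component, 1: μ=10.4, E[X²]=216.32; 2: μ=10.9, E[X²]=124.973; 3: μ=11.9, E[X²]=150.02; 4: μ=10.2, E[X²]=111.33.
E[X] = 0.27·10.4 + 0.16·10.9 + 0.3·11.9 + 0.27·10.2 = 10.876.
E[X²] = 0.27·216.32 + 0.16·124.973 + 0.3·150.02 + 0.27·111.33 = 153.467.
Var(X) = E[X²] − (E[X])² = 153.467 − 118.287 = 35.1799.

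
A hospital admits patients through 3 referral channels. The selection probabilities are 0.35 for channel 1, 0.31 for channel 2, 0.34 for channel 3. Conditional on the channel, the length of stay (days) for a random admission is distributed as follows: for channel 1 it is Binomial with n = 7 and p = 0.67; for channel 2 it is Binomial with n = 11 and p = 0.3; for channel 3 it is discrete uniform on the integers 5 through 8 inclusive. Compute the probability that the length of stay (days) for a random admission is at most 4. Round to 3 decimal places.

0.392

Conditional on each channel, P(X ≤ 4): 1: 0.421674; 2: 0.789695; 3: 0.
By total probability, P(X ≤ 4) = 0.35·0.421674 + 0.31·0.789695 + 0.34·0 = 0.392391.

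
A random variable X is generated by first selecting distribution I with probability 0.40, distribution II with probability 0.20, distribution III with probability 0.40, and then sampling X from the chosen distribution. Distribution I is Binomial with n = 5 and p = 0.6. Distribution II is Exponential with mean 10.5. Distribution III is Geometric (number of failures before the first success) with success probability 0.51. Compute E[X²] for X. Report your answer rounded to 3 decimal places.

For each component E[X²] = Var + (mean)², giving I: 10.2; II: 220.5; III: 2.807.
Overall E[X²] = 0.4·10.2 + 0.2·220.5 + 0.4·2.807 = 49.3028.

49.303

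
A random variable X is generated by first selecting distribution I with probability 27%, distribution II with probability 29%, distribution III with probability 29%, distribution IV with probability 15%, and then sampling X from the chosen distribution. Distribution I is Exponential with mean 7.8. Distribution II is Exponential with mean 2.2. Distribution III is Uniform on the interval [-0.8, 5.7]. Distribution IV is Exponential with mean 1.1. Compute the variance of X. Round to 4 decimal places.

Per component, I: μ=7.8, E[X²]=121.68; II: μ=2.2, E[X²]=9.68; III: μ=2.45, E[X²]=9.52333; IV: μ=1.1, E[X²]=2.42.
E[X] = 0.27·7.8 + 0.29·2.2 + 0.29·2.45 + 0.15·1.1 = 3.6195.
E[X²] = 0.27·121.68 + 0.29·9.68 + 0.29·9.52333 + 0.15·2.42 = 38.7856.
Var(X) = E[X²] − (E[X])² = 38.7856 − 13.1008 = 25.6848.

25.6848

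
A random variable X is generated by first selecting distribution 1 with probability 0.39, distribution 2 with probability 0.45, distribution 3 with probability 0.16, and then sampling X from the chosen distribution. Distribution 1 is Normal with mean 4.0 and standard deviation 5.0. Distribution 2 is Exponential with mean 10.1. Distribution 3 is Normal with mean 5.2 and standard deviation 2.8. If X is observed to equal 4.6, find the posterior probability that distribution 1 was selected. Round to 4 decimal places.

Likelihoods f(4.6 | ·): 1: 0.079216; 2: 0.0627886; 3: 0.139245.
Posterior ∝ prior × likelihood. Numerator for 1: 0.39·0.079216 = 0.0308943.
Normalizing constant: 0.39·0.079216 + 0.45·0.0627886 + 0.16·0.139245 = 0.0814284.
P(1 | observation) = 0.0308943 / 0.0814284 = 0.379404.

0.3794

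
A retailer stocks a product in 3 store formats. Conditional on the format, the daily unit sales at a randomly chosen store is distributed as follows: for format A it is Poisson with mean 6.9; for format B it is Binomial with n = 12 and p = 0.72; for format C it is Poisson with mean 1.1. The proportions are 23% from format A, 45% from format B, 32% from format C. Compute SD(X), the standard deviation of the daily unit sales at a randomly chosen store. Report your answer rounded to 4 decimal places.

3.7421

Per component, A: μ=6.9, E[X²]=54.51; B: μ=8.64, E[X²]=77.0688; C: μ=1.1, E[X²]=2.31.
E[X] = 0.23·6.9 + 0.45·8.64 + 0.32·1.1 = 5.827.
E[X²] = 0.23·54.51 + 0.45·77.0688 + 0.32·2.31 = 47.9575.
Var(X) = E[X²] − (E[X])² = 47.9575 − 33.9539 = 14.0035.
SD(X) = √14.0035 = 3.74213.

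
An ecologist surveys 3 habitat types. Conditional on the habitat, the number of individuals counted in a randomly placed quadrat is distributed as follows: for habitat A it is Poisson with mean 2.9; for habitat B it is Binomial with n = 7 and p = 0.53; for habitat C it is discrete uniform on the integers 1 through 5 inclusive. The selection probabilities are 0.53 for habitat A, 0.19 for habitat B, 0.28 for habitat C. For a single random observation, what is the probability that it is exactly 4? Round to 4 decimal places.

Conditional on each habitat, P(X = 4): A: 0.162154; B: 0.286725; C: 0.2.
By total probability, P(X = 4) = 0.53·0.162154 + 0.19·0.286725 + 0.28·0.2 = 0.196419.

0.1964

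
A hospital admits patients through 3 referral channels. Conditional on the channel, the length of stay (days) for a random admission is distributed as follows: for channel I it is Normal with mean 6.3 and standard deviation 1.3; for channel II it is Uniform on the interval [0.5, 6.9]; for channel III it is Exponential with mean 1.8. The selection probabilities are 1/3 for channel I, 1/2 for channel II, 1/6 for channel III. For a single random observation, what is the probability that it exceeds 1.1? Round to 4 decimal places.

0.8769

Conditional on each channel, P(X > 1.1): I: 0.999968; II: 0.90625; III: 0.542747.
By total probability, P(X > 1.1) = 0.333333·0.999968 + 0.5·0.90625 + 0.166667·0.542747 = 0.876906.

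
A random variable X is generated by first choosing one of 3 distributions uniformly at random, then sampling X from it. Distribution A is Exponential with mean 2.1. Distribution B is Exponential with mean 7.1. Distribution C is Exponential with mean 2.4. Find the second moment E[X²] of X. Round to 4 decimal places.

40.3867

For each component E[X²] = Var + (mean)², giving A: 8.82; B: 100.82; C: 11.52.
Overall E[X²] = 0.333333·8.82 + 0.333333·100.82 + 0.333333·11.52 = 40.3867.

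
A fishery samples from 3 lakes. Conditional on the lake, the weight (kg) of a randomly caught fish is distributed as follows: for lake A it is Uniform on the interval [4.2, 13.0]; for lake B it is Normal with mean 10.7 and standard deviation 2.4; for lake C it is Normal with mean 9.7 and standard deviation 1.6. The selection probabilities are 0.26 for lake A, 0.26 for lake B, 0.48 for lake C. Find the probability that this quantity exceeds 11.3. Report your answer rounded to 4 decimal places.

Conditional on each lake, P(X > 11.3): A: 0.193182; B: 0.401294; C: 0.158655.
By total probability, P(X > 11.3) = 0.26·0.193182 + 0.26·0.401294 + 0.48·0.158655 = 0.230718.

0.2307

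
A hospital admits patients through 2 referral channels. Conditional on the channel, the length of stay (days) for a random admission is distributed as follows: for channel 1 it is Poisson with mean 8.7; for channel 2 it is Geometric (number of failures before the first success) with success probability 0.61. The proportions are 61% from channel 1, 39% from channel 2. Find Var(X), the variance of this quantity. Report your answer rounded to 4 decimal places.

Per component, 1: μ=8.7, E[X²]=84.39; 2: μ=0.639344, E[X²]=1.45687.
E[X] = 0.61·8.7 + 0.39·0.639344 = 5.55634.
E[X²] = 0.61·84.39 + 0.39·1.45687 = 52.0461.
Var(X) = E[X²] − (E[X])² = 52.0461 − 30.873 = 21.1731.

21.1731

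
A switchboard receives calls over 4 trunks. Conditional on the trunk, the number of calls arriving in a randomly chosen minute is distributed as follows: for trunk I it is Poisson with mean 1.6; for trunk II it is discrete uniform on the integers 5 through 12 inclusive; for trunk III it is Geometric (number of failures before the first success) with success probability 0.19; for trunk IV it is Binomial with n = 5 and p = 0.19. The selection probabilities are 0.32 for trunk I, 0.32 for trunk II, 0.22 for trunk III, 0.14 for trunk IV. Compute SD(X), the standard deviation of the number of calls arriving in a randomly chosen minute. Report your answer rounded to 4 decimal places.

4.0970

Per component, I: μ=1.6, E[X²]=4.16; II: μ=8.5, E[X²]=77.5; III: μ=4.26316, E[X²]=40.6122; IV: μ=0.95, E[X²]=1.672.
E[X] = 0.32·1.6 + 0.32·8.5 + 0.22·4.26316 + 0.14·0.95 = 4.30289.
E[X²] = 0.32·4.16 + 0.32·77.5 + 0.22·40.6122 + 0.14·1.672 = 35.3.
Var(X) = E[X²] − (E[X])² = 35.3 − 18.5149 = 16.7851.
SD(X) = √16.7851 = 4.09696.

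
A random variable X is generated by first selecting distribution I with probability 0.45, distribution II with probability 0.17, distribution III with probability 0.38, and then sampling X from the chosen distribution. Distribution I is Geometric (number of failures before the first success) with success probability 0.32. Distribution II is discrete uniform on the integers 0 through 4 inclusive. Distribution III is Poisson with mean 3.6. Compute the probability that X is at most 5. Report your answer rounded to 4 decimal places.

Conditional on each component, P(X ≤ 5): I: 0.901133; II: 1; III: 0.844119.
By total probability, P(X ≤ 5) = 0.45·0.901133 + 0.17·1 + 0.38·0.844119 = 0.896275.

0.8963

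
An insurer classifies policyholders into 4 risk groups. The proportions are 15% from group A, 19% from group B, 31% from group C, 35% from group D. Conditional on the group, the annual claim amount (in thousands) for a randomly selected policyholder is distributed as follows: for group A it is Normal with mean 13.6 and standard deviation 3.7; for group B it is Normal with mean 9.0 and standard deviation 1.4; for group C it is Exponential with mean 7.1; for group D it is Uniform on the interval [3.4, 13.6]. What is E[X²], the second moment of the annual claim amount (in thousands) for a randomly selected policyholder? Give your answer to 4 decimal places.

105.1361

For each component E[X²] = Var + (mean)², giving A: 198.65; B: 82.96; C: 100.82; D: 80.92.
Overall E[X²] = 0.15·198.65 + 0.19·82.96 + 0.31·100.82 + 0.35·80.92 = 105.136.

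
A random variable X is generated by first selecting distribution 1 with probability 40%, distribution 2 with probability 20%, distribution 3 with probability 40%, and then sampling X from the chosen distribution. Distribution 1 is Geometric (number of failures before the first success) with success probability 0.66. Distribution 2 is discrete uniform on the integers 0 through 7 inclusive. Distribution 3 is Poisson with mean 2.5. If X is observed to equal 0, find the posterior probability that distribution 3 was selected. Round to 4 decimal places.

Likelihoods P(X=0 | ·): 1: 0.66; 2: 0.125; 3: 0.082085.
Posterior ∝ prior × likelihood. Numerator for 3: 0.4·0.082085 = 0.032834.
Normalizing constant: 0.4·0.66 + 0.2·0.125 + 0.4·0.082085 = 0.321834.
P(3 | observation) = 0.032834 / 0.321834 = 0.102022.

0.1020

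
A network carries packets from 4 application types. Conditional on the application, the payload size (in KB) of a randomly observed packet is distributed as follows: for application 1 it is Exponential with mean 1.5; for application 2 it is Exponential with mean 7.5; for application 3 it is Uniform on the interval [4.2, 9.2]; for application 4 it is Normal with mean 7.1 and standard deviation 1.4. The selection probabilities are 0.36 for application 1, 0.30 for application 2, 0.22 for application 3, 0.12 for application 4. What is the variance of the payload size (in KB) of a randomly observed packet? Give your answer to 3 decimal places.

Per component, 1: μ=1.5, E[X²]=4.5; 2: μ=7.5, E[X²]=112.5; 3: μ=6.7, E[X²]=46.9733; 4: μ=7.1, E[X²]=52.37.
E[X] = 0.36·1.5 + 0.3·7.5 + 0.22·6.7 + 0.12·7.1 = 5.116.
E[X²] = 0.36·4.5 + 0.3·112.5 + 0.22·46.9733 + 0.12·52.37 = 51.9885.
Var(X) = E[X²] − (E[X])² = 51.9885 − 26.1735 = 25.8151.

25.815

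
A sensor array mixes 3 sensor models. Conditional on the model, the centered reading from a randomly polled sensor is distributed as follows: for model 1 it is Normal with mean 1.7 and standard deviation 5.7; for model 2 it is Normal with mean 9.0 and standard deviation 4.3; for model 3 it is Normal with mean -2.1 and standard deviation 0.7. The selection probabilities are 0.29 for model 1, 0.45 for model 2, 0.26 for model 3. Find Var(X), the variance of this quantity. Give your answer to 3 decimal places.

40.329

Per component, 1: μ=1.7, E[X²]=35.38; 2: μ=9, E[X²]=99.49; 3: μ=-2.1, E[X²]=4.9.
E[X] = 0.29·1.7 + 0.45·9 + 0.26·-2.1 = 3.997.
E[X²] = 0.29·35.38 + 0.45·99.49 + 0.26·4.9 = 56.3047.
Var(X) = E[X²] − (E[X])² = 56.3047 − 15.976 = 40.3287.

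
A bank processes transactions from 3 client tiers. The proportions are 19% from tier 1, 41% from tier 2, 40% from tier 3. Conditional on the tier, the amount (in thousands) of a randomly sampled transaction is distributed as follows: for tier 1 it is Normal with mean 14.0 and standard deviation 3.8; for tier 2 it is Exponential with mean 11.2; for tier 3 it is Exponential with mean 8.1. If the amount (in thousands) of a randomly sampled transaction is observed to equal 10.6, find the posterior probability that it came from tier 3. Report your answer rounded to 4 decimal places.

Likelihoods f(10.6 | ·): 1: 0.0703539; 2: 0.034654; 3: 0.0333564.
Posterior ∝ prior × likelihood. Numerator for 3: 0.4·0.0333564 = 0.0133426.
Normalizing constant: 0.19·0.0703539 + 0.41·0.034654 + 0.4·0.0333564 = 0.0409179.
P(3 | observation) = 0.0133426 / 0.0409179 = 0.326081.

0.3261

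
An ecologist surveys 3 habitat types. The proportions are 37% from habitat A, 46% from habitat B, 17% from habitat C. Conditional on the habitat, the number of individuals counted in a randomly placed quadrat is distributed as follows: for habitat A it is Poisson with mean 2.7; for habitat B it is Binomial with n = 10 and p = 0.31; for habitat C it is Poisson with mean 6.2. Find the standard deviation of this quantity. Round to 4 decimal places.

2.1415

Per component, A: μ=2.7, E[X²]=9.99; B: μ=3.1, E[X²]=11.749; C: μ=6.2, E[X²]=44.64.
E[X] = 0.37·2.7 + 0.46·3.1 + 0.17·6.2 = 3.479.
E[X²] = 0.37·9.99 + 0.46·11.749 + 0.17·44.64 = 16.6896.
Var(X) = E[X²] − (E[X])² = 16.6896 − 12.1034 = 4.5862.
SD(X) = √4.5862 = 2.14154.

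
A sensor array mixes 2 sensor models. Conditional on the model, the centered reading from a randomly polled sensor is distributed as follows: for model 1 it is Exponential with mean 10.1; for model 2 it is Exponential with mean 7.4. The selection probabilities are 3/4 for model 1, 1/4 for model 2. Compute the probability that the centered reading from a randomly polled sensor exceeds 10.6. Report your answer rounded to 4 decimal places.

0.3223

Conditional on each model, P(X > 10.6): 1: 0.350111; 2: 0.238728.
By total probability, P(X > 10.6) = 0.75·0.350111 + 0.25·0.238728 = 0.322265.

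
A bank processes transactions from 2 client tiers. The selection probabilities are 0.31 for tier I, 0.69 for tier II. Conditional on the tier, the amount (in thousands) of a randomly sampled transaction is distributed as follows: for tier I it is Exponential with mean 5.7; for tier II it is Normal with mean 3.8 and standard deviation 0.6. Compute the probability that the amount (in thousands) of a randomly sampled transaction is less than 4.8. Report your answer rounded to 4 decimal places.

Conditional on each tier, P(X < 4.8): I: 0.569197; II: 0.95221.
By total probability, P(X < 4.8) = 0.31·0.569197 + 0.69·0.95221 = 0.833476.

0.8335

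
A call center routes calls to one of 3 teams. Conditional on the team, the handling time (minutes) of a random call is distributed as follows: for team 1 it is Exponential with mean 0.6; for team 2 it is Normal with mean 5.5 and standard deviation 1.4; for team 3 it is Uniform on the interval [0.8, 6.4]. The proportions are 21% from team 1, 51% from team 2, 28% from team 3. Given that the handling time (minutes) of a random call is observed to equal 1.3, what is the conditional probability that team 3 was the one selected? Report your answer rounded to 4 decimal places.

Likelihoods f(1.3 | ·): 1: 0.190931; 2: 0.00316561; 3: 0.178571.
Posterior ∝ prior × likelihood. Numerator for 3: 0.28·0.178571 = 0.05.
Normalizing constant: 0.21·0.190931 + 0.51·0.00316561 + 0.28·0.178571 = 0.0917101.
P(3 | observation) = 0.05 / 0.0917101 = 0.545196.

0.5452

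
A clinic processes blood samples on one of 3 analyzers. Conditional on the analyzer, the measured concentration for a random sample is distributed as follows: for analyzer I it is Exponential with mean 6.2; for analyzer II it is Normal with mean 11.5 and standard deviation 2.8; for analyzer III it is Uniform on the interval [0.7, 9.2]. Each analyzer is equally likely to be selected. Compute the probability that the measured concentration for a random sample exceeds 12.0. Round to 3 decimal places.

0.191

Conditional on each analyzer, P(X > 12.0): I: 0.144354; II: 0.429137; III: 0.
By total probability, P(X > 12.0) = 0.333333·0.144354 + 0.333333·0.429137 + 0.333333·0 = 0.191164.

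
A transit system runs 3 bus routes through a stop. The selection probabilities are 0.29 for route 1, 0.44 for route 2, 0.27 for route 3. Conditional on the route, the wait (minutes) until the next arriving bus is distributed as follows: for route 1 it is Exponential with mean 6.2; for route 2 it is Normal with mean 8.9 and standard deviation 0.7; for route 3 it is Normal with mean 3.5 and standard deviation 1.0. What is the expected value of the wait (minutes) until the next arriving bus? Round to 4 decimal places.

6.6590

Component means — 1: 6.2; 2: 8.9; 3: 3.5.
E[X] = 0.29·6.2 + 0.44·8.9 + 0.27·3.5 = 6.659.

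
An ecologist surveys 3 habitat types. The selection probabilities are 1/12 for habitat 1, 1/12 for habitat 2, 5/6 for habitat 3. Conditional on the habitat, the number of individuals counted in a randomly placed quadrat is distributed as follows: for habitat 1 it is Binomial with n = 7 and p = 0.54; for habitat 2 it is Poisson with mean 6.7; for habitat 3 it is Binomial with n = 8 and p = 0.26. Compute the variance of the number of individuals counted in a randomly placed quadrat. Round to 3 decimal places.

3.728

Per component, 1: μ=3.78, E[X²]=16.0272; 2: μ=6.7, E[X²]=51.59; 3: μ=2.08, E[X²]=5.8656.
E[X] = 0.0833333·3.78 + 0.0833333·6.7 + 0.833333·2.08 = 2.60667.
E[X²] = 0.0833333·16.0272 + 0.0833333·51.59 + 0.833333·5.8656 = 10.5228.
Var(X) = E[X²] − (E[X])² = 10.5228 − 6.79471 = 3.72806.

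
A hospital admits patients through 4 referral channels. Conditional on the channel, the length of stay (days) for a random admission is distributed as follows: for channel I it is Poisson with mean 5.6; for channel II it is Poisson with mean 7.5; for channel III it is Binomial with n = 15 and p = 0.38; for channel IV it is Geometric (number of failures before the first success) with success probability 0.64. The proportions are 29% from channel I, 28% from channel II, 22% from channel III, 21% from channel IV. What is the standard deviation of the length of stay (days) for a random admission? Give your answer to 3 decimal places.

Per component, I: μ=5.6, E[X²]=36.96; II: μ=7.5, E[X²]=63.75; III: μ=5.7, E[X²]=36.024; IV: μ=0.5625, E[X²]=1.19531.
E[X] = 0.29·5.6 + 0.28·7.5 + 0.22·5.7 + 0.21·0.5625 = 5.09612.
E[X²] = 0.29·36.96 + 0.28·63.75 + 0.22·36.024 + 0.21·1.19531 = 36.7447.
Var(X) = E[X²] − (E[X])² = 36.7447 − 25.9705 = 10.7742.
SD(X) = √10.7742 = 3.28241.

3.282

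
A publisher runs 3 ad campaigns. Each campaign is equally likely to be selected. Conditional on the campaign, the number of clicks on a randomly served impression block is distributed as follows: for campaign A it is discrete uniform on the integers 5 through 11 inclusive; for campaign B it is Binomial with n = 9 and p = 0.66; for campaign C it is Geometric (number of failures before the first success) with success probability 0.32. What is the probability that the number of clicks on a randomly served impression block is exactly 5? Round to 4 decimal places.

Conditional on each campaign, P(X = 5): A: 0.142857; B: 0.210866; C: 0.0465259.
By total probability, P(X = 5) = 0.333333·0.142857 + 0.333333·0.210866 + 0.333333·0.0465259 = 0.133416.

0.1334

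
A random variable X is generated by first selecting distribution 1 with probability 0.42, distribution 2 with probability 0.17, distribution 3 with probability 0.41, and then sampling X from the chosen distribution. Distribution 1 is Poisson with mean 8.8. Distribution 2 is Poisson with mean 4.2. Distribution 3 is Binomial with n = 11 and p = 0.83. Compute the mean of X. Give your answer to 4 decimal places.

Component means — 1: 8.8; 2: 4.2; 3: 9.13.
E[X] = 0.42·8.8 + 0.17·4.2 + 0.41·9.13 = 8.1533.

8.1533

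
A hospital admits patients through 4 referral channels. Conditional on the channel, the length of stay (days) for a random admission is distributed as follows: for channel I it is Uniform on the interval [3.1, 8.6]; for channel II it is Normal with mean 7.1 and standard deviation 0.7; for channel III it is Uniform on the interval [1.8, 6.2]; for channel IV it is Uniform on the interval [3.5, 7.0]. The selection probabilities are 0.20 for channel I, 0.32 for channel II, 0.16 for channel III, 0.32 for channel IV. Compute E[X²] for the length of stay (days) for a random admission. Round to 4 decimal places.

For each component E[X²] = Var + (mean)², giving I: 36.7433; II: 50.9; III: 17.6133; IV: 28.5833.
Overall E[X²] = 0.2·36.7433 + 0.32·50.9 + 0.16·17.6133 + 0.32·28.5833 = 35.6015.

35.6015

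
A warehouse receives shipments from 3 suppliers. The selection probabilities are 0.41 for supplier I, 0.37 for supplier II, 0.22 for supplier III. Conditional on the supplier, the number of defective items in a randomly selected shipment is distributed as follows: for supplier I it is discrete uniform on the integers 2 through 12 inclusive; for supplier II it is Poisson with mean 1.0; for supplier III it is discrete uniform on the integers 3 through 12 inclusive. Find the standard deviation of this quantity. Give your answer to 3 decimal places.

Per component, I: μ=7, E[X²]=59; II: μ=1, E[X²]=2; III: μ=7.5, E[X²]=64.5.
E[X] = 0.41·7 + 0.37·1 + 0.22·7.5 = 4.89.
E[X²] = 0.41·59 + 0.37·2 + 0.22·64.5 = 39.12.
Var(X) = E[X²] − (E[X])² = 39.12 − 23.9121 = 15.2079.
SD(X) = √15.2079 = 3.89973.

3.900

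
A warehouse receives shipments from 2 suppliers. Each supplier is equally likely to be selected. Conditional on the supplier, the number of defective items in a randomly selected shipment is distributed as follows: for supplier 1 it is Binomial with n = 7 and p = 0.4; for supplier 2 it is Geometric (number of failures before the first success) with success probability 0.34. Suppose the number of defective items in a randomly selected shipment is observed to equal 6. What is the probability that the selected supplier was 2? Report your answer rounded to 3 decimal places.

Likelihoods P(X=6 | ·): 1: 0.0172032; 2: 0.0281023.
Posterior ∝ prior × likelihood. Numerator for 2: 0.5·0.0281023 = 0.0140512.
Normalizing constant: 0.5·0.0172032 + 0.5·0.0281023 = 0.0226528.
P(2 | observation) = 0.0140512 / 0.0226528 = 0.620285.

0.620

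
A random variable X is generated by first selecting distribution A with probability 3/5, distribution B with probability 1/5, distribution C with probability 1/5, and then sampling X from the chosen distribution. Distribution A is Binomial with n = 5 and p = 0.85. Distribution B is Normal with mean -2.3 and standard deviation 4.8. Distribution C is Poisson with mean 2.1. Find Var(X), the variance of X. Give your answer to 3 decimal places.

11.888

Per component, A: μ=4.25, E[X²]=18.7; B: μ=-2.3, E[X²]=28.33; C: μ=2.1, E[X²]=6.51.
E[X] = 0.6·4.25 + 0.2·-2.3 + 0.2·2.1 = 2.51.
E[X²] = 0.6·18.7 + 0.2·28.33 + 0.2·6.51 = 18.188.
Var(X) = E[X²] − (E[X])² = 18.188 − 6.3001 = 11.8879.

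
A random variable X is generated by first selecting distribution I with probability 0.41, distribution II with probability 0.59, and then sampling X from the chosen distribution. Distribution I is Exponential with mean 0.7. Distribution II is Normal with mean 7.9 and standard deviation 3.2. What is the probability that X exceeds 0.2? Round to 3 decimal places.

0.893

Conditional on each component, P(X > 0.2): I: 0.751477; II: 0.991941.
By total probability, P(X > 0.2) = 0.41·0.751477 + 0.59·0.991941 = 0.893351.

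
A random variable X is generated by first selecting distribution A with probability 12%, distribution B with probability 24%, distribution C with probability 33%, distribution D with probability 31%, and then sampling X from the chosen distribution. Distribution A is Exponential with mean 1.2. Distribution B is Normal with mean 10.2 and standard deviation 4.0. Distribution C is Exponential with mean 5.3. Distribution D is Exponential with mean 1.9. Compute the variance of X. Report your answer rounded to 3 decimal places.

25.628

Per component, A: μ=1.2, E[X²]=2.88; B: μ=10.2, E[X²]=120.04; C: μ=5.3, E[X²]=56.18; D: μ=1.9, E[X²]=7.22.
E[X] = 0.12·1.2 + 0.24·10.2 + 0.33·5.3 + 0.31·1.9 = 4.93.
E[X²] = 0.12·2.88 + 0.24·120.04 + 0.33·56.18 + 0.31·7.22 = 49.9328.
Var(X) = E[X²] − (E[X])² = 49.9328 − 24.3049 = 25.6279.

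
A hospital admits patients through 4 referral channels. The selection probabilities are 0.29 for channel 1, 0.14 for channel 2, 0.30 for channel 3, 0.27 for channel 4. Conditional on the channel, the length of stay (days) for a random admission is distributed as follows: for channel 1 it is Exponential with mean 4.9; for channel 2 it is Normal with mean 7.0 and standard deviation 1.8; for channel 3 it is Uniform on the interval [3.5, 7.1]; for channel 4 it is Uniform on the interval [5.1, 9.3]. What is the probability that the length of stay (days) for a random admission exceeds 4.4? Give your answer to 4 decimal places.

Conditional on each channel, P(X > 4.4): 1: 0.4074; 2: 0.925693; 3: 0.75; 4: 1.
By total probability, P(X > 4.4) = 0.29·0.4074 + 0.14·0.925693 + 0.3·0.75 + 0.27·1 = 0.742743.

0.7427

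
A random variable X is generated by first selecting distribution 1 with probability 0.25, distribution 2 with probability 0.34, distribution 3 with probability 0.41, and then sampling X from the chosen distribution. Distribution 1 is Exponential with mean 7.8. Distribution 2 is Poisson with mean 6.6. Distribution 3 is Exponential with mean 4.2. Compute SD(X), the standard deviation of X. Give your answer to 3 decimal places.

Per component, 1: μ=7.8, E[X²]=121.68; 2: μ=6.6, E[X²]=50.16; 3: μ=4.2, E[X²]=35.28.
E[X] = 0.25·7.8 + 0.34·6.6 + 0.41·4.2 = 5.916.
E[X²] = 0.25·121.68 + 0.34·50.16 + 0.41·35.28 = 61.9392.
Var(X) = E[X²] − (E[X])² = 61.9392 − 34.9991 = 26.9401.
SD(X) = √26.9401 = 5.19039.

5.190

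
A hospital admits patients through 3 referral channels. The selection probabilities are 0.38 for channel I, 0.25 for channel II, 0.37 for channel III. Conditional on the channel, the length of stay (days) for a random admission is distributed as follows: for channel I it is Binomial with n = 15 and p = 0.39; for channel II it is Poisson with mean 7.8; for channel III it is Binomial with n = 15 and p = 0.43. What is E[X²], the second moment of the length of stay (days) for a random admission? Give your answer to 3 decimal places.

For each component E[X²] = Var + (mean)², giving I: 37.791; II: 68.64; III: 45.279.
Overall E[X²] = 0.38·37.791 + 0.25·68.64 + 0.37·45.279 = 48.2738.

48.274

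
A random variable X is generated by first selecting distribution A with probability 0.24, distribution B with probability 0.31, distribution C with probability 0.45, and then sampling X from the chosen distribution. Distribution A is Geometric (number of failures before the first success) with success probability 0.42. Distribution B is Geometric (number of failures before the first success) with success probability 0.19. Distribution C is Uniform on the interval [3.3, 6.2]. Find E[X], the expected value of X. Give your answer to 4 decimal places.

3.7905

Component means — A: 1.38095; B: 4.26316; C: 4.75.
E[X] = 0.24·1.38095 + 0.31·4.26316 + 0.45·4.75 = 3.79051.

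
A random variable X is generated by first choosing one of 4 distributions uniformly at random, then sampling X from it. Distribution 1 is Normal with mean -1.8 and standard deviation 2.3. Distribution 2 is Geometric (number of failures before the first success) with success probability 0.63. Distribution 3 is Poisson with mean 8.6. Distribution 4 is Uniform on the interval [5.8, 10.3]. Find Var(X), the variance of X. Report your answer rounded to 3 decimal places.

24.820

Per component, 1: μ=-1.8, E[X²]=8.53; 2: μ=0.587302, E[X²]=1.27715; 3: μ=8.6, E[X²]=82.56; 4: μ=8.05, E[X²]=66.49.
E[X] = 0.25·-1.8 + 0.25·0.587302 + 0.25·8.6 + 0.25·8.05 = 3.85933.
E[X²] = 0.25·8.53 + 0.25·1.27715 + 0.25·82.56 + 0.25·66.49 = 39.7143.
Var(X) = E[X²] − (E[X])² = 39.7143 − 14.8944 = 24.8199.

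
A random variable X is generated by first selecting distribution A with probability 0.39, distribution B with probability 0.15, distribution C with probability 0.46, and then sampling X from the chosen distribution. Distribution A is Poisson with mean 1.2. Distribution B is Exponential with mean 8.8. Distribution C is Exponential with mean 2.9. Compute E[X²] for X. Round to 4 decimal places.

For each component E[X²] = Var + (mean)², giving A: 2.64; B: 154.88; C: 16.82.
Overall E[X²] = 0.39·2.64 + 0.15·154.88 + 0.46·16.82 = 31.9988.

31.9988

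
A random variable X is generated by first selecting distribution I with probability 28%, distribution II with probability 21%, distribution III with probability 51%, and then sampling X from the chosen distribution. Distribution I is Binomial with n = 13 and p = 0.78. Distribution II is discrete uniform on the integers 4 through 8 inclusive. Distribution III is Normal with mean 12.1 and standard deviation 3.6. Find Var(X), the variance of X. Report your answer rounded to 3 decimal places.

Per component, I: μ=10.14, E[X²]=105.05; II: μ=6, E[X²]=38; III: μ=12.1, E[X²]=159.37.
E[X] = 0.28·10.14 + 0.21·6 + 0.51·12.1 = 10.2702.
E[X²] = 0.28·105.05 + 0.21·38 + 0.51·159.37 = 118.673.
Var(X) = E[X²] − (E[X])² = 118.673 − 105.477 = 13.1958.

13.196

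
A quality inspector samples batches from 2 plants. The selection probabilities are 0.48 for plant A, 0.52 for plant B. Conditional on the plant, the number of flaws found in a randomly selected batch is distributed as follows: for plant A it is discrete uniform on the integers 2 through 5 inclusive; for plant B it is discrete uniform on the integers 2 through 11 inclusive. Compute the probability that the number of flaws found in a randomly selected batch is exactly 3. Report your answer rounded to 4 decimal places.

Conditional on each plant, P(X = 3): A: 0.25; B: 0.1.
By total probability, P(X = 3) = 0.48·0.25 + 0.52·0.1 = 0.172.

0.1720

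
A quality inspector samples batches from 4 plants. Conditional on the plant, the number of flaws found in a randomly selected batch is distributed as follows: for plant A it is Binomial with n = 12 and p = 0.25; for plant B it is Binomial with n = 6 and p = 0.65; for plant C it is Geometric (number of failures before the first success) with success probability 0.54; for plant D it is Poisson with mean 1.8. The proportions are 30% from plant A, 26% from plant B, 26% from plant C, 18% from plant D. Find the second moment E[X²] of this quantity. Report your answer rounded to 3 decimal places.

9.191

For each component E[X²] = Var + (mean)², giving A: 11.25; B: 16.575; C: 2.30316; D: 5.04.
Overall E[X²] = 0.3·11.25 + 0.26·16.575 + 0.26·2.30316 + 0.18·5.04 = 9.19052.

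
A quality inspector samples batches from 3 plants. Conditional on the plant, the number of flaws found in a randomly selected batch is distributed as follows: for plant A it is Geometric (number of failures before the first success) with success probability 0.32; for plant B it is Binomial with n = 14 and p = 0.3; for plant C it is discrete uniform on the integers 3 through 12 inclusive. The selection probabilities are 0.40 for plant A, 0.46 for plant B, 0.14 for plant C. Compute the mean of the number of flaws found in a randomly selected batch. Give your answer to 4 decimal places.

Component means — A: 2.125; B: 4.2; C: 7.5.
E[X] = 0.4·2.125 + 0.46·4.2 + 0.14·7.5 = 3.832.

3.8320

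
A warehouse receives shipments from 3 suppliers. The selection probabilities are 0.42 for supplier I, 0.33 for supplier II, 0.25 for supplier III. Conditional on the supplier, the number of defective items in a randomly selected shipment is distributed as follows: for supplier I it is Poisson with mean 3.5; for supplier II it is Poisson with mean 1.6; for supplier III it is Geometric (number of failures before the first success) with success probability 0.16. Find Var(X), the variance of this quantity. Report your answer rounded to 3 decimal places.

12.122

Per component, I: μ=3.5, E[X²]=15.75; II: μ=1.6, E[X²]=4.16; III: μ=5.25, E[X²]=60.375.
E[X] = 0.42·3.5 + 0.33·1.6 + 0.25·5.25 = 3.3105.
E[X²] = 0.42·15.75 + 0.33·4.16 + 0.25·60.375 = 23.0816.
Var(X) = E[X²] − (E[X])² = 23.0816 − 10.9594 = 12.1221.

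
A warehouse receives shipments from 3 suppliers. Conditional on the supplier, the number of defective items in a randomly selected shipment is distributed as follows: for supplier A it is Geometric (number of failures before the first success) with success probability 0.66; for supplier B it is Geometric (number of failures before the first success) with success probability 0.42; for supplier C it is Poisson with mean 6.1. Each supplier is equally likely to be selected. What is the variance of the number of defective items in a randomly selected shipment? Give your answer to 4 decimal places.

Per component, A: μ=0.515152, E[X²]=1.04591; B: μ=1.38095, E[X²]=5.19501; C: μ=6.1, E[X²]=43.31.
E[X] = 0.333333·0.515152 + 0.333333·1.38095 + 0.333333·6.1 = 2.66537.
E[X²] = 0.333333·1.04591 + 0.333333·5.19501 + 0.333333·43.31 = 16.517.
Var(X) = E[X²] − (E[X])² = 16.517 − 7.10419 = 9.41279.

9.4128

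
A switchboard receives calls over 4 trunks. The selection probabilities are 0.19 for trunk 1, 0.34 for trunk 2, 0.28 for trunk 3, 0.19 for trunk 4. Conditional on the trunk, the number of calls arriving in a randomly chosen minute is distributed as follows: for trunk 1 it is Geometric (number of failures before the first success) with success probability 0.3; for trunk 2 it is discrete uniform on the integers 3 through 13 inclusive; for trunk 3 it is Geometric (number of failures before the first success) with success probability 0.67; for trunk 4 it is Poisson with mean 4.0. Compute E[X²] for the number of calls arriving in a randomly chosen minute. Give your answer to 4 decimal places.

For each component E[X²] = Var + (mean)², giving 1: 13.2222; 2: 74; 3: 0.977723; 4: 20.
Overall E[X²] = 0.19·13.2222 + 0.34·74 + 0.28·0.977723 + 0.19·20 = 31.746.

31.7460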